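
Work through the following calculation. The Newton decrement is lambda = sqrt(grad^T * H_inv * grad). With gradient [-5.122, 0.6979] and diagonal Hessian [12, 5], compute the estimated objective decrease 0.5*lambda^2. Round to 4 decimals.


Step 1: H is diagonal, so H^(-1) * g = [-0.4268, 0.1396].
Step 2: g^T H^(-1) g = sum_i g_i^2 / H_ii
  = (-5.122)^2/12 + (0.6979)^2/5
  = 2.1862 + 0.0974 = 2.2837
Step 3: Objective decrease = 0.5 * g^T H^(-1) g = 1.1418


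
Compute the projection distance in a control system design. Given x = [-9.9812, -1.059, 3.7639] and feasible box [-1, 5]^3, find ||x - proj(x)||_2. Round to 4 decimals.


Project each component onto [-1, 5].
clip(-9.9812) = -1.0, clip(-1.059) = -1.0, clip(3.7639) = 3.7639
Projection = [-1.0, -1.0, 3.7639]
Squared diffs: [80.662, 0.0035, 0.0]
Distance = sqrt(80.6655) = 8.9814


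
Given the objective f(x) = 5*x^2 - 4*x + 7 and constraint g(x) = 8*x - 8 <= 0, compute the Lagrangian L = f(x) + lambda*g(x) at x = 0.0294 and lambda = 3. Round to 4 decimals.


Step 1: Evaluate f(x).
f(0.0294) = 5*0.0294^2 - 4*0.0294 + 7 = 6.8867
Step 2: Evaluate g(x).
g(0.0294) = 8*0.0294 - 8 = -7.7648
Step 3: Compute Lagrangian.
L = 6.8867 + 3*-7.7648 = -16.4077


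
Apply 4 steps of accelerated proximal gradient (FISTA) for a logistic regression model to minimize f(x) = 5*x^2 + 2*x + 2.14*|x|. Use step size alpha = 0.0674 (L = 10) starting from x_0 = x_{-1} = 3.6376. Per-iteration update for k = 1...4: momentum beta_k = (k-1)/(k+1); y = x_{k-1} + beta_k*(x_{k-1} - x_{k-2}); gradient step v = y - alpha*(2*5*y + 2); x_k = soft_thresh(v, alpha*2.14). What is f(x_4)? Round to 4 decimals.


FISTA on f(x) = 5*x^2 + 2*x + 2.14*|x|
L = 10, alpha = 0.0674
Iteration 1: beta = 0.0, y = 3.6376 + 0.0*(3.6376 - 3.6376) = 3.6376
  grad(y) = 38.376, v = y - alpha*grad = 1.0511
  prox(v) = soft_thresh(1.0511, 0.1442) = 0.9068
Iteration 2: beta = 0.3333, y = 0.9068 + 0.3333*(0.9068 - 3.6376) = -0.0034
  grad(y) = 1.9656, v = y - alpha*grad = -0.1359
  prox(v) = soft_thresh(-0.1359, 0.1442) = 0.0
Iteration 3: beta = 0.5, y = 0.0 + 0.5*(0.0 - 0.9068) = -0.4534
  grad(y) = -2.5341, v = y - alpha*grad = -0.2826
  prox(v) = soft_thresh(-0.2826, 0.1442) = -0.1384
Iteration 4: beta = 0.6, y = -0.1384 + 0.6*(-0.1384 - 0.0) = -0.2214
  grad(y) = -0.214, v = y - alpha*grad = -0.207
  prox(v) = soft_thresh(-0.207, 0.1442) = -0.0627
f(x_4) = 5*(-0.0627)^2 + 2*(-0.0627) + 2.14*|-0.0627| = 0.0285


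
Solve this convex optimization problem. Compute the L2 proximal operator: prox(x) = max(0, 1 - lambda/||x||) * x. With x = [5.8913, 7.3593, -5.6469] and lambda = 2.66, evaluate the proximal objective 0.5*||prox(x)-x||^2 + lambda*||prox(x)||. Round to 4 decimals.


Step 1: Compute ||x||.
||x|| = 10.9888
Step 2: Compute scaling factor.
scale = max(0, 1 - 2.66/10.9888) = 0.7579
Step 3: prox(x) = [4.4652, 5.5779, -4.28]
||prox(x)|| = 8.3288
Step 4: Proximal objective.
0.5*||prox-x||^2 = 3.5378
lambda*||prox|| = 22.1546
Total = 25.6925


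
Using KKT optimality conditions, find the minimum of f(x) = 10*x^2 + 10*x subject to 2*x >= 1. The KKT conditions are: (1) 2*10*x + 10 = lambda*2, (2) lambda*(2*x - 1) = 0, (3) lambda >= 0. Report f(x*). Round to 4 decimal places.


Step 1: Try lambda = 0 (constraint inactive).
x_unc = -10/(2*10) = -0.5
Check: 2*-0.5 = -1.0 < 1 -- violated!
Step 2: Constraint must be active: 2*x = 1
x* = 1/2 = 0.5
lambda = (2*10*0.5 + 10)/2 = 10.0
Step 3: Compute optimal value.
f(x*) = 10*0.5^2 + 10*0.5 = 7.5


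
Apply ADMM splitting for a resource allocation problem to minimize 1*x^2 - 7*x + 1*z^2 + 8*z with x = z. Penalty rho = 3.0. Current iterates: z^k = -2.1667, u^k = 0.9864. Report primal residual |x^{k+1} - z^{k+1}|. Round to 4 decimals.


ADMM iteration with rho = 3.0, z^k = -2.1667, u^k = 0.9864
Step 1: x-update.
Minimize 1*x^2 - 7*x + (3.0/2)*(x + 2.1667 + 0.9864)^2
FOC: (2*1 + 3.0)*x = 7 + 3.0*(-2.1667 - 0.9864)
x^{k+1} = -0.4919
Step 2: z-update.
Minimize 1*z^2 + 8*z + (3.0/2)*(-0.4919 - z + 0.9864)^2
FOC: (2*1 + 3.0)*z = -8 + 3.0*(-0.4919 + 0.9864)
z^{k+1} = -1.3033
Step 3: u-update.
u^{k+1} = 0.9864 - 0.4919 + 1.3033 = 1.7978
Step 4: Primal residual = |-0.4919 + 1.3033| = 0.8114


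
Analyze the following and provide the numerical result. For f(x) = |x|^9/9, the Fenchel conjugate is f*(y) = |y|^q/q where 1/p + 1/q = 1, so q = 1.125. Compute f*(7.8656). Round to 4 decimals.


The conjugate exponent q satisfies 1/p + 1/q = 1.
p = 9, so q = 9/(9 - 1) = 1.125
|y|^q = 7.8656^1.125 = 10.1788
f*(7.8656) = 10.1788 / 1.125 = 9.0479


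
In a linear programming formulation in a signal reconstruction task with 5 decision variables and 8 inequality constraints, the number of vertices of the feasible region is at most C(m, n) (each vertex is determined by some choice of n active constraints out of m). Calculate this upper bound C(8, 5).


Each vertex corresponds to some choice of n active constraints out of m, so the number of vertices is at most C(m, n) = m! / (n!(m-n)!).
m = 8, n = 5
Numerator: 8 * 7 * 6 * 5 * 4
Denominator: 5! = 120
C(8, 5) = 56


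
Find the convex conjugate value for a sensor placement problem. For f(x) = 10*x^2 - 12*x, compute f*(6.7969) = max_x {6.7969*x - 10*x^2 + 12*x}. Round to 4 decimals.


f*(y) = sup_x {y*x - a*x^2 - b*x} = sup_x {(y-b)*x - a*x^2}
FOC: (y - b) - 2a*x = 0 => x* = (y - b)/(2a)
x* = (6.7969 + 12)/(2*10) = 0.9398
f*(6.7969) = (y-b)^2/(4a) = (6.7969 + 12)^2/(4*10)
= 353.3234/40 = 8.8331


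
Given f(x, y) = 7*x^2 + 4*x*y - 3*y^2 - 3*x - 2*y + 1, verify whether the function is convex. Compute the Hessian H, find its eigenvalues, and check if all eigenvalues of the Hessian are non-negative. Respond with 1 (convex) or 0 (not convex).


The Hessian of f(x,y) = 7*x^2 + 4*x*y - 3*y^2 - 3*x - 2*y + 1 is:
H = [[14, 4], [4, -6]]
Trace = 14 - 6 = 8
Determinant = 14*-6 - (4)^2 = -100
Discriminant = (8)^2 - 4*-100 = 464.0
Eigenvalues: lambda_1 = -6.7703, lambda_2 = 14.7703
The function is not convex.

0


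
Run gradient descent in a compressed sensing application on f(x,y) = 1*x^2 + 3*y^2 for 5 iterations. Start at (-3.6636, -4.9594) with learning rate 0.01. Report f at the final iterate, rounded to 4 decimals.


Gradient descent on f(x,y) = 1*x^2 + 3*y^2.
Starting point: (-3.6636, -4.9594), alpha = 0.01
Step 1: grad_x = 2*1*-3.6636 = -7.3272, grad_y = 2*3*-4.9594 = -29.7564
  x_1 = -3.6636 - 0.01*-7.3272 = -3.5903
  y_1 = -4.9594 - 0.01*-29.7564 = -4.6618
Step 2: grad_x = 2*1*-3.5903 = -7.1807, grad_y = 2*3*-4.6618 = -27.971
  x_2 = -3.5903 - 0.01*-7.1807 = -3.5185
  y_2 = -4.6618 - 0.01*-27.971 = -4.3821
Step 3: grad_x = 2*1*-3.5185 = -7.037, grad_y = 2*3*-4.3821 = -26.2928
  x_3 = -3.5185 - 0.01*-7.037 = -3.4482
  y_3 = -4.3821 - 0.01*-26.2928 = -4.1192
Step 4: grad_x = 2*1*-3.4482 = -6.8963, grad_y = 2*3*-4.1192 = -24.7152
  x_4 = -3.4482 - 0.01*-6.8963 = -3.3792
  y_4 = -4.1192 - 0.01*-24.7152 = -3.872
Step 5: grad_x = 2*1*-3.3792 = -6.7584, grad_y = 2*3*-3.872 = -23.2323
  x_5 = -3.3792 - 0.01*-6.7584 = -3.3116
  y_5 = -3.872 - 0.01*-23.2323 = -3.6397
f(-3.3116, -3.6397) = 1*(-3.3116)^2 + 3*(-3.6397)^2 = 50.7095


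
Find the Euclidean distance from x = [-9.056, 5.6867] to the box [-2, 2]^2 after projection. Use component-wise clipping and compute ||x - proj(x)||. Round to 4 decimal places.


Project each component onto [-2, 2].
clip(-9.056) = -2.0, clip(5.6867) = 2.0
Projection = [-2.0, 2.0]
Squared diffs: [49.7871, 13.5918]
Distance = sqrt(63.3789) = 7.9611


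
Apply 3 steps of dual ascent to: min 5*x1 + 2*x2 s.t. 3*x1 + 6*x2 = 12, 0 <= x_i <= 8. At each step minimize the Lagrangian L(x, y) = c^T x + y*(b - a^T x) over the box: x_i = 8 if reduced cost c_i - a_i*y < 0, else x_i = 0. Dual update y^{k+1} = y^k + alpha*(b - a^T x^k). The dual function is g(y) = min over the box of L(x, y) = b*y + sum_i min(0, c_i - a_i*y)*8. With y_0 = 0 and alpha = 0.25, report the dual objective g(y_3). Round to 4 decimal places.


Dual ascent for LP: min 5*x1 + 2*x2, 3*x1 + 6*x2 = 12, 0 <= x_i <= 8
Step 1: y^k = 0.0, reduced costs: (5.0, 2.0)
  x^k = (0.0, 0.0), subgradient = b - a^T x = 12.0
  y^{k+1} = 0.0 + 0.25*12.0 = 3.0
Step 2: y^k = 3.0, reduced costs: (-4.0, -16.0)
  x^k = (8.0, 8.0), subgradient = b - a^T x = -60.0
  y^{k+1} = 3.0 + 0.25*-60.0 = -12.0
Step 3: y^k = -12.0, reduced costs: (41.0, 74.0)
  x^k = (0.0, 0.0), subgradient = b - a^T x = 12.0
  y^{k+1} = -12.0 + 0.25*12.0 = -9.0
Dual objective at y_3 = -9.0: reduced costs (32.0, 56.0), box minimizer x = (0.0, 0.0)
g(y_3) = b*y + (c1 - a1*y)*x1 + (c2 - a2*y)*x2 = 12*(-9.0) + 32.0*0.0 + 56.0*0.0 = -108.0 + 0.0 + 0.0 = -108.0


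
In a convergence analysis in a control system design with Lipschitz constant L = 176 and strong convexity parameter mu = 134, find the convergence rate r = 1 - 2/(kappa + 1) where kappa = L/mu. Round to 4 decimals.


Step 1: Compute the condition number.
kappa = L/mu = 176/134 = 1.3134
Step 2: Compute the convergence rate.
r = 1 - 2/(kappa + 1) = 1 - 2*mu/(L + mu) = (L - mu)/(L + mu) = 42/310 = 0.1355


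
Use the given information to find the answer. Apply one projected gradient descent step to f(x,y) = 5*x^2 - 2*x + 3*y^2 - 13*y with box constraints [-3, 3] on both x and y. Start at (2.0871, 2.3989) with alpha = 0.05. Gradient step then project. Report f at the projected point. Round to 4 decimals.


Step 1: Compute gradient at (2.0871, 2.3989).
grad_x = 2*5*2.0871 - 2 = 18.871
grad_y = 2*3*2.3989 - 13 = 1.3934
Step 2: Gradient step.
x_raw = 2.0871 - 0.05*18.871 = 1.1436
y_raw = 2.3989 - 0.05*1.3934 = 2.3292
Step 3: Project onto [-3, 3].
x_proj = clip(1.1436) = 1.1436
y_proj = clip(2.3292) = 2.3292
Step 4: Evaluate f.
f(1.1436, 2.3292) = -9.7526


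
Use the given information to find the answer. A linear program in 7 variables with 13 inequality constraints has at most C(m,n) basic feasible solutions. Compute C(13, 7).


Each vertex corresponds to some choice of n active constraints out of m, so the number of vertices is at most C(m, n) = m! / (n!(m-n)!).
m = 13, n = 7
Numerator: 13 * 12 * 11 * 10 * 9 * 8 * 7
Denominator: 7! = 5040
C(13, 7) = 1716


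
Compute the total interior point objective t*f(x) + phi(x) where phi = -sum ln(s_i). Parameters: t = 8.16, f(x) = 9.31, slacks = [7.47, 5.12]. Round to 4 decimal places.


Step 1: Compute log-barrier.
ln values: [2.0109, 1.6332]
phi = -(2.0109 + 1.6332) = -3.644
Step 2: Compute augmented objective.
t*f(x) = 8.16*9.31 = 75.9696
Total = 75.9696 - 3.644 = 72.3256


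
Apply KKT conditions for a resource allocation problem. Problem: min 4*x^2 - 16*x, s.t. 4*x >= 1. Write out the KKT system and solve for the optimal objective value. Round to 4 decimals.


Step 1: Try lambda = 0 (constraint inactive).
Stationarity: 2*4*x - 16 = 0
x* = 16/(2*4) = 2.0
Check constraint: 4*2.0 = 8.0 >= 1 -- satisfied.
Step 2: Compute optimal value.
f(x*) = 4*2.0^2 - 16*2.0 = -16.0


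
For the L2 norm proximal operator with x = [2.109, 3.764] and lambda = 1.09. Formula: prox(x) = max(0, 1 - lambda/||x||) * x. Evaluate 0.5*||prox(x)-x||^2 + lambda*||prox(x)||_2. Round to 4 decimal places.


Step 1: Compute ||x||.
||x|| = 4.3146
Step 2: Compute scaling factor.
scale = max(0, 1 - 1.09/4.3146) = 0.7474
Step 3: prox(x) = [1.5762, 2.8131]
||prox(x)|| = 3.2246
Step 4: Proximal objective.
0.5*||prox-x||^2 = 0.5941
lambda*||prox|| = 3.5148
Total = 4.1088


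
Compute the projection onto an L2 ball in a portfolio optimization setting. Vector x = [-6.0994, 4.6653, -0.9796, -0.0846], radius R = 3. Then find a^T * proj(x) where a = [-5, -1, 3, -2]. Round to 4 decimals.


Step 1: Compute ||x|| (intermediates to 6 decimals).
||x|| = sqrt((-6.0994)^2 + 4.6653^2 + (-0.9796)^2 + (-0.0846)^2) = 7.741736
Step 2: Project.
Since ||x|| > R, scale = R/||x|| = 3/7.741736 = 0.38751, proj(x) = scale * x
proj(x) = [-2.363578, 1.80785, -0.379605, -0.032783]
Step 3: Dot product.
a^T * proj(x) = -5*(-2.363578) - 1*1.80785 + 3*(-0.379605) - 2*(-0.032783) = 8.9368


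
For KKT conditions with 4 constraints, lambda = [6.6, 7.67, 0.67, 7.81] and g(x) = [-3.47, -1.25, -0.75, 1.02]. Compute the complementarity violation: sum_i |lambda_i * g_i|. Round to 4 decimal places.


KKT complementary slackness check:
lambda_1 * g_1 = 6.6 * -3.47 = -22.902
lambda_2 * g_2 = 7.67 * -1.25 = -9.5875
lambda_3 * g_3 = 0.67 * -0.75 = -0.5025
lambda_4 * g_4 = 7.81 * 1.02 = 7.9662
Total violation = 22.902 + 9.5875 + 0.5025 + 7.9662 = 40.9582


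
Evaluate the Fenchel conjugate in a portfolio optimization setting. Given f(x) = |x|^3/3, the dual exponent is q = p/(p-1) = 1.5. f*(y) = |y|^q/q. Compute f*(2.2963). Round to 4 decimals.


The conjugate exponent q satisfies 1/p + 1/q = 1.
p = 3, so q = 3/(3 - 1) = 1.5
|y|^q = 2.2963^1.5 = 3.4797
f*(2.2963) = 3.4797 / 1.5 = 2.3198


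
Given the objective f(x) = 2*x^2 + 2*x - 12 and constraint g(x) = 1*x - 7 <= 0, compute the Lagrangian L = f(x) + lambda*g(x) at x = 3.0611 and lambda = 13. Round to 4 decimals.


Step 1: Evaluate f(x).
f(3.0611) = 2*3.0611^2 + 2*3.0611 - 12 = 12.8629
Step 2: Evaluate g(x).
g(3.0611) = 1*3.0611 - 7 = -3.9389
Step 3: Compute Lagrangian.
L = 12.8629 + 13*-3.9389 = -38.3428


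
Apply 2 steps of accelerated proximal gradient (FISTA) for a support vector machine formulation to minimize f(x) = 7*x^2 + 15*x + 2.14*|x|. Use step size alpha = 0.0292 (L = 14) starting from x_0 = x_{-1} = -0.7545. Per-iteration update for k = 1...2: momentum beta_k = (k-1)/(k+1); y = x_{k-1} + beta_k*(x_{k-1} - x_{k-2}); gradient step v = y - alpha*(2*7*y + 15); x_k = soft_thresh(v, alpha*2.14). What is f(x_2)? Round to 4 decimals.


FISTA on f(x) = 7*x^2 + 15*x + 2.14*|x|
L = 14, alpha = 0.0292
Iteration 1: beta = 0.0, y = -0.7545 + 0.0*(-0.7545 + 0.7545) = -0.7545
  grad(y) = 4.437, v = y - alpha*grad = -0.8841
  prox(v) = soft_thresh(-0.8841, 0.0625) = -0.8216
Iteration 2: beta = 0.3333, y = -0.8216 + 0.3333*(-0.8216 + 0.7545) = -0.8439
  grad(y) = 3.185, v = y - alpha*grad = -0.9369
  prox(v) = soft_thresh(-0.9369, 0.0625) = -0.8744
f(x_2) = 7*(-0.8744)^2 + 15*(-0.8744) + 2.14*|-0.8744| = -5.8928


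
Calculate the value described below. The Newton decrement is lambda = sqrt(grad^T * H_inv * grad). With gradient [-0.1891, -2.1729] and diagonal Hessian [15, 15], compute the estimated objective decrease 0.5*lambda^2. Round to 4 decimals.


Step 1: H is diagonal, so H^(-1) * g = [-0.0126, -0.1449].
Step 2: g^T H^(-1) g = sum_i g_i^2 / H_ii
  = (-0.1891)^2/15 + (-2.1729)^2/15
  = 0.0024 + 0.3148 = 0.3172
Step 3: Objective decrease = 0.5 * g^T H^(-1) g = 0.1586


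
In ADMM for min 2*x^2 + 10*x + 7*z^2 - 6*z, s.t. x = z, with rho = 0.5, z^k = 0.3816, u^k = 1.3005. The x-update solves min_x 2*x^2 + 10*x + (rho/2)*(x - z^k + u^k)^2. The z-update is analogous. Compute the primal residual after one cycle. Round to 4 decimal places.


ADMM iteration with rho = 0.5, z^k = 0.3816, u^k = 1.3005
Step 1: x-update.
Minimize 2*x^2 + 10*x + (0.5/2)*(x - 0.3816 + 1.3005)^2
FOC: (2*2 + 0.5)*x = -10 + 0.5*(0.3816 - 1.3005)
x^{k+1} = -2.3243
Step 2: z-update.
Minimize 7*z^2 - 6*z + (0.5/2)*(-2.3243 - z + 1.3005)^2
FOC: (2*7 + 0.5)*z = 6 + 0.5*(-2.3243 + 1.3005)
z^{k+1} = 0.3785
Step 3: u-update.
u^{k+1} = 1.3005 - 2.3243 - 0.3785 = -1.4023
Step 4: Primal residual = |-2.3243 - 0.3785| = 2.7028


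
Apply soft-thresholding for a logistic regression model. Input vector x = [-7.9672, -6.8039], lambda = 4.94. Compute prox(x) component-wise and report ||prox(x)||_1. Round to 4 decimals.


Soft-thresholding with lambda = 4.94:
prox(-7.9672) = sign(-7.9672)*max(|-7.9672| - 4.94, 0) = -3.0272
prox(-6.8039) = sign(-6.8039)*max(|-6.8039| - 4.94, 0) = -1.8639
prox(x) = [-3.0272, -1.8639]
||prox(x)||_1 = 3.0272 + 1.8639 = 4.8911


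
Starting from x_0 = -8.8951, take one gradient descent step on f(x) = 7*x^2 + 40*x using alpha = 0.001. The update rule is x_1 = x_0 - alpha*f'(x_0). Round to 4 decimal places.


We compute the gradient at x_0 and apply the update.
f'(x) = 14*x + 40
f'(-8.8951) = 14*-8.8951 + 40 = -84.5314
x_1 = -8.8951 - 0.001*-84.5314 = -8.8106


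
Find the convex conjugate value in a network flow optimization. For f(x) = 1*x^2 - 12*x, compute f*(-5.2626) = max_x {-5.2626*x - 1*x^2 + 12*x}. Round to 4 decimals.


f*(y) = sup_x {y*x - a*x^2 - b*x} = sup_x {(y-b)*x - a*x^2}
FOC: (y - b) - 2a*x = 0 => x* = (y - b)/(2a)
x* = (-5.2626 + 12)/(2*1) = 3.3687
f*(-5.2626) = (y-b)^2/(4a) = (-5.2626 + 12)^2/(4*1)
= 45.3926/4 = 11.3481


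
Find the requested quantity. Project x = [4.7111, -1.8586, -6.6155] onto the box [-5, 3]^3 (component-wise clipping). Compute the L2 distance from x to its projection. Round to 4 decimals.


Project each component onto [-5, 3].
clip(4.7111) = 3.0, clip(-1.8586) = -1.8586, clip(-6.6155) = -5.0
Projection = [3.0, -1.8586, -5.0]
Squared diffs: [2.9279, 0.0, 2.6098]
Distance = sqrt(5.5377) = 2.3532


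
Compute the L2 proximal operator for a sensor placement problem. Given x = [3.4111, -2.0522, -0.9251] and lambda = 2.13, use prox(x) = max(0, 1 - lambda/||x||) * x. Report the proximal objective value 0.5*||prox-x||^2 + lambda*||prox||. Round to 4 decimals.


Step 1: Compute ||x||.
||x|| = 4.0869
Step 2: Compute scaling factor.
scale = max(0, 1 - 2.13/4.0869) = 0.4788
Step 3: prox(x) = [1.6333, -0.9826, -0.443]
||prox(x)|| = 1.9569
Step 4: Proximal objective.
0.5*||prox-x||^2 = 2.2685
lambda*||prox|| = 4.1682
Total = 6.4367


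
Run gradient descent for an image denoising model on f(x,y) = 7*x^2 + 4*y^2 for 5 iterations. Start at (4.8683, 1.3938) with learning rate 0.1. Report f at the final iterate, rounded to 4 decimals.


Gradient descent on f(x,y) = 7*x^2 + 4*y^2.
Starting point: (4.8683, 1.3938), alpha = 0.1
Step 1: grad_x = 2*7*4.8683 = 68.1562, grad_y = 2*4*1.3938 = 11.1504
  x_1 = 4.8683 - 0.1*68.1562 = -1.9473
  y_1 = 1.3938 - 0.1*11.1504 = 0.2788
Step 2: grad_x = 2*7*-1.9473 = -27.2625, grad_y = 2*4*0.2788 = 2.2301
  x_2 = -1.9473 - 0.1*-27.2625 = 0.7789
  y_2 = 0.2788 - 0.1*2.2301 = 0.0558
Step 3: grad_x = 2*7*0.7789 = 10.905, grad_y = 2*4*0.0558 = 0.446
  x_3 = 0.7789 - 0.1*10.905 = -0.3116
  y_3 = 0.0558 - 0.1*0.446 = 0.0112
Step 4: grad_x = 2*7*-0.3116 = -4.362, grad_y = 2*4*0.0112 = 0.0892
  x_4 = -0.3116 - 0.1*-4.362 = 0.1246
  y_4 = 0.0112 - 0.1*0.0892 = 0.0022
Step 5: grad_x = 2*7*0.1246 = 1.7448, grad_y = 2*4*0.0022 = 0.0178
  x_5 = 0.1246 - 0.1*1.7448 = -0.0499
  y_5 = 0.0022 - 0.1*0.0178 = 0.0004
f(-0.0499, 0.0004) = 7*(-0.0499)^2 + 4*0.0004^2 = 0.0174


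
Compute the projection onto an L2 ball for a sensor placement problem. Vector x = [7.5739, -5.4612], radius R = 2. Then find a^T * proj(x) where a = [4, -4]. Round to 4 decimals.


Step 1: Compute ||x|| (intermediates to 6 decimals).
||x|| = sqrt(7.5739^2 + (-5.4612)^2) = 9.337487
Step 2: Project.
Since ||x|| > R, scale = R/||x|| = 2/9.337487 = 0.21419, proj(x) = scale * x
proj(x) = [1.622254, -1.169734]
Step 3: Dot product.
a^T * proj(x) = 4*1.622254 - 4*(-1.169734) = 11.168


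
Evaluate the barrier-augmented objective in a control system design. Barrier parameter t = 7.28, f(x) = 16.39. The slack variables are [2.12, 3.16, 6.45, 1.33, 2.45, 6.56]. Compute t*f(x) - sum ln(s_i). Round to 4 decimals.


Step 1: Compute log-barrier.
ln values: [0.7514, 1.1506, 1.8641, 0.2852, 0.8961, 1.881]
phi = -(0.7514 + 1.1506 + 1.8641 + 0.2852 + 0.8961 + 1.881) = -6.8283
Step 2: Compute augmented objective.
t*f(x) = 7.28*16.39 = 119.3192
Total = 119.3192 - 6.8283 = 112.4909


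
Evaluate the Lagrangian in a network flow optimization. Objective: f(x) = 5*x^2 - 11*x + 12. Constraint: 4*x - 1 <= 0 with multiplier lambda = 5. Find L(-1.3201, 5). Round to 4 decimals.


Step 1: Evaluate f(x).
f(-1.3201) = 5*(-1.3201)^2 - 11*(-1.3201) + 12 = 35.2344
Step 2: Evaluate g(x).
g(-1.3201) = 4*-1.3201 - 1 = -6.2804
Step 3: Compute Lagrangian.
L = 35.2344 + 5*-6.2804 = 3.8324


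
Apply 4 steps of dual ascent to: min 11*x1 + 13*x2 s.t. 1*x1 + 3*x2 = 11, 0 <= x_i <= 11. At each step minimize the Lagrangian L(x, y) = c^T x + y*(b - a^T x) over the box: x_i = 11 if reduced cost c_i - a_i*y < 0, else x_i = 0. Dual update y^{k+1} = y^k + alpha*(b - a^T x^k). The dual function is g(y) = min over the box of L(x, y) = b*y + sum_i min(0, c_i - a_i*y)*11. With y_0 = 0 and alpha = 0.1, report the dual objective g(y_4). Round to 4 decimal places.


Dual ascent for LP: min 11*x1 + 13*x2, 1*x1 + 3*x2 = 11, 0 <= x_i <= 11
Step 1: y^k = 0.0, reduced costs: (11.0, 13.0)
  x^k = (0.0, 0.0), subgradient = b - a^T x = 11.0
  y^{k+1} = 0.0 + 0.1*11.0 = 1.1
Step 2: y^k = 1.1, reduced costs: (9.9, 9.7)
  x^k = (0.0, 0.0), subgradient = b - a^T x = 11.0
  y^{k+1} = 1.1 + 0.1*11.0 = 2.2
Step 3: y^k = 2.2, reduced costs: (8.8, 6.4)
  x^k = (0.0, 0.0), subgradient = b - a^T x = 11.0
  y^{k+1} = 2.2 + 0.1*11.0 = 3.3
Step 4: y^k = 3.3, reduced costs: (7.7, 3.1)
  x^k = (0.0, 0.0), subgradient = b - a^T x = 11.0
  y^{k+1} = 3.3 + 0.1*11.0 = 4.4
Dual objective at y_4 = 4.4: reduced costs (6.6, -0.2), box minimizer x = (0.0, 11.0)
g(y_4) = b*y + (c1 - a1*y)*x1 + (c2 - a2*y)*x2 = 11*4.4 + 6.6*0.0 + (-0.2)*11.0 = 48.4 + 0.0 - 2.2 = 46.2


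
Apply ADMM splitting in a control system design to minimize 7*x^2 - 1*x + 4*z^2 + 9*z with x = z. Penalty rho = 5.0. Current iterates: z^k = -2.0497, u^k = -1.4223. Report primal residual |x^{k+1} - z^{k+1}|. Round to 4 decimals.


ADMM iteration with rho = 5.0, z^k = -2.0497, u^k = -1.4223
Step 1: x-update.
Minimize 7*x^2 - 1*x + (5.0/2)*(x + 2.0497 - 1.4223)^2
FOC: (2*7 + 5.0)*x = 1 + 5.0*(-2.0497 + 1.4223)
x^{k+1} = -0.1125
Step 2: z-update.
Minimize 4*z^2 + 9*z + (5.0/2)*(-0.1125 - z - 1.4223)^2
FOC: (2*4 + 5.0)*z = -9 + 5.0*(-0.1125 - 1.4223)
z^{k+1} = -1.2826
Step 3: u-update.
u^{k+1} = -1.4223 - 0.1125 + 1.2826 = -0.2522
Step 4: Primal residual = |-0.1125 + 1.2826| = 1.1701


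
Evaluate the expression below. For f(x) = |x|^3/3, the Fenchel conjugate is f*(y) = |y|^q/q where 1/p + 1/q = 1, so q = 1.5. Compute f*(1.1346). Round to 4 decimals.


The conjugate exponent q satisfies 1/p + 1/q = 1.
p = 3, so q = 3/(3 - 1) = 1.5
|y|^q = 1.1346^1.5 = 1.2085
f*(1.1346) = 1.2085 / 1.5 = 0.8057


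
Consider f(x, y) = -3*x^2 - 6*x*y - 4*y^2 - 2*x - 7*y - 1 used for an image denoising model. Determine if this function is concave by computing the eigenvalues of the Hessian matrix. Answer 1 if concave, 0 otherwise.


The Hessian of f(x,y) = -3*x^2 - 6*x*y - 4*y^2 - 2*x - 7*y - 1 is:
H = [[-6, -6], [-6, -8]]
Trace = -6 - 8 = -14
Determinant = -6*-8 - (-6)^2 = 12
Discriminant = (-14)^2 - 4*12 = 148.0
Eigenvalues: lambda_1 = -13.0828, lambda_2 = -0.9172
The function is concave.

1


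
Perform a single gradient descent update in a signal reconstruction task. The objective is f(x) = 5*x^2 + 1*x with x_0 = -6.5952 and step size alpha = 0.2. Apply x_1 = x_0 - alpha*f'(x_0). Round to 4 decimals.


We compute the gradient at x_0 and apply the update.
f'(x) = 10*x + 1
f'(-6.5952) = 10*-6.5952 + 1 = -64.952
x_1 = -6.5952 - 0.2*-64.952 = 6.3952


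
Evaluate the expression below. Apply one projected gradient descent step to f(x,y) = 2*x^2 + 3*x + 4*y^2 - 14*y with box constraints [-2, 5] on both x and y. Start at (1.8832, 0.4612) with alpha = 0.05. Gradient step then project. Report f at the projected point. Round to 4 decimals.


Step 1: Compute gradient at (1.8832, 0.4612).
grad_x = 2*2*1.8832 + 3 = 10.5328
grad_y = 2*4*0.4612 - 14 = -10.3104
Step 2: Gradient step.
x_raw = 1.8832 - 0.05*10.5328 = 1.3566
y_raw = 0.4612 - 0.05*-10.3104 = 0.9767
Step 3: Project onto [-2, 5].
x_proj = clip(1.3566) = 1.3566
y_proj = clip(0.9767) = 0.9767
Step 4: Evaluate f.
f(1.3566, 0.9767) = -2.108


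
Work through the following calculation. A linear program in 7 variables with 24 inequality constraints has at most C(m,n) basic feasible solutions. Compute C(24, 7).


Each vertex corresponds to some choice of n active constraints out of m, so the number of vertices is at most C(m, n) = m! / (n!(m-n)!).
m = 24, n = 7
Numerator: 24 * 23 * 22 * 21 * 20 * 19 * 18
Denominator: 7! = 5040
C(24, 7) = 346104


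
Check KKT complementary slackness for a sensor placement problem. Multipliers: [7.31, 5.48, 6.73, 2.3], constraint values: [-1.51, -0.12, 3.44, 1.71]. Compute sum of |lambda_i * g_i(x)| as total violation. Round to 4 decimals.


KKT complementary slackness check:
lambda_1 * g_1 = 7.31 * -1.51 = -11.0381
lambda_2 * g_2 = 5.48 * -0.12 = -0.6576
lambda_3 * g_3 = 6.73 * 3.44 = 23.1512
lambda_4 * g_4 = 2.3 * 1.71 = 3.933
Total violation = 11.0381 + 0.6576 + 23.1512 + 3.933 = 38.7799


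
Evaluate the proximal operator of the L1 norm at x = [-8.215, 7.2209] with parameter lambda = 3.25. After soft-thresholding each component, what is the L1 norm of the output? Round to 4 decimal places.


Soft-thresholding with lambda = 3.25:
prox(-8.215) = sign(-8.215)*max(|-8.215| - 3.25, 0) = -4.965
prox(7.2209) = sign(7.2209)*max(|7.2209| - 3.25, 0) = 3.9709
prox(x) = [-4.965, 3.9709]
||prox(x)||_1 = 4.965 + 3.9709 = 8.9359


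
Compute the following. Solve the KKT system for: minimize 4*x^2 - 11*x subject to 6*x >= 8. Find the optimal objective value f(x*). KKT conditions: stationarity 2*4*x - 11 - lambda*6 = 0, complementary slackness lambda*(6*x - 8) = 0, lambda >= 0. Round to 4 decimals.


Step 1: Try lambda = 0 (constraint inactive).
Stationarity: 2*4*x - 11 = 0
x* = 11/(2*4) = 1.375
Check constraint: 6*1.375 = 8.25 >= 8 -- satisfied.
Step 2: Compute optimal value.
f(x*) = 4*1.375^2 - 11*1.375 = -7.5625


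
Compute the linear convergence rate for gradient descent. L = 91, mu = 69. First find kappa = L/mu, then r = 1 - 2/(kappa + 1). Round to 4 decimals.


Step 1: Compute the condition number.
kappa = L/mu = 91/69 = 1.3188
Step 2: Compute the convergence rate.
r = 1 - 2/(kappa + 1) = 1 - 2*mu/(L + mu) = (L - mu)/(L + mu) = 22/160 = 0.1375


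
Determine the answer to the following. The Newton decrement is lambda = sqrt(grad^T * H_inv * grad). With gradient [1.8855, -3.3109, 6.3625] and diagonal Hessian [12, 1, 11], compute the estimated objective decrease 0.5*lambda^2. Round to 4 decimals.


Step 1: H is diagonal, so H^(-1) * g = [0.1571, -3.3109, 0.5784].
Step 2: g^T H^(-1) g = sum_i g_i^2 / H_ii
  = (1.8855)^2/12 + (-3.3109)^2/1 + (6.3625)^2/11
  = 0.2963 + 10.9621 + 3.6801 = 14.9384
Step 3: Objective decrease = 0.5 * g^T H^(-1) g = 7.4692


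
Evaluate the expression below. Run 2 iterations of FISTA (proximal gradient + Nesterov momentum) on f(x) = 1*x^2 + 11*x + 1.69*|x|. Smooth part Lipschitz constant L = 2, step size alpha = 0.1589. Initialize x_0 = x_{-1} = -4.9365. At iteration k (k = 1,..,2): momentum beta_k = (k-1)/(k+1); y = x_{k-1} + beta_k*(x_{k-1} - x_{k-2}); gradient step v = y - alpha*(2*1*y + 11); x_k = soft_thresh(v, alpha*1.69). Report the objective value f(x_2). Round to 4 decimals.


FISTA on f(x) = 1*x^2 + 11*x + 1.69*|x|
L = 2, alpha = 0.1589
Iteration 1: beta = 0.0, y = -4.9365 + 0.0*(-4.9365 + 4.9365) = -4.9365
  grad(y) = 1.127, v = y - alpha*grad = -5.1156
  prox(v) = soft_thresh(-5.1156, 0.2685) = -4.847
Iteration 2: beta = 0.3333, y = -4.847 + 0.3333*(-4.847 + 4.9365) = -4.8172
  grad(y) = 1.3656, v = y - alpha*grad = -5.0342
  prox(v) = soft_thresh(-5.0342, 0.2685) = -4.7657
f(x_2) = 1*(-4.7657)^2 + 11*(-4.7657) + 1.69*|-4.7657| = -21.6568


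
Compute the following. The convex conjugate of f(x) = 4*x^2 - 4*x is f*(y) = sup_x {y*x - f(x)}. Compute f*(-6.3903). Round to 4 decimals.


f*(y) = sup_x {y*x - a*x^2 - b*x} = sup_x {(y-b)*x - a*x^2}
FOC: (y - b) - 2a*x = 0 => x* = (y - b)/(2a)
x* = (-6.3903 + 4)/(2*4) = -0.2988
f*(-6.3903) = (y-b)^2/(4a) = (-6.3903 + 4)^2/(4*4)
= 5.7135/16 = 0.3571


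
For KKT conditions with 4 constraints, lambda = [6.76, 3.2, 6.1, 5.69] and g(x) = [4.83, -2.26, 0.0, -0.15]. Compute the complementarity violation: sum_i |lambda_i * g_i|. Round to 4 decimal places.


KKT complementary slackness check:
lambda_1 * g_1 = 6.76 * 4.83 = 32.6508
lambda_2 * g_2 = 3.2 * -2.26 = -7.232
lambda_3 * g_3 = 6.1 * 0.0 = 0.0
lambda_4 * g_4 = 5.69 * -0.15 = -0.8535
Total violation = 32.6508 + 7.232 + 0.0 + 0.8535 = 40.7363


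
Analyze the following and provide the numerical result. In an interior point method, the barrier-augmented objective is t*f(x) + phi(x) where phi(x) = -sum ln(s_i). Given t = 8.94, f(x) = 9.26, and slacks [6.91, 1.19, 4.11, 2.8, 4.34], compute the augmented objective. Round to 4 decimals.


Step 1: Compute log-barrier.
ln values: [1.933, 0.174, 1.4134, 1.0296, 1.4679]
phi = -(1.933 + 0.174 + 1.4134 + 1.0296 + 1.4679) = -6.0178
Step 2: Compute augmented objective.
t*f(x) = 8.94*9.26 = 82.7844
Total = 82.7844 - 6.0178 = 76.7666


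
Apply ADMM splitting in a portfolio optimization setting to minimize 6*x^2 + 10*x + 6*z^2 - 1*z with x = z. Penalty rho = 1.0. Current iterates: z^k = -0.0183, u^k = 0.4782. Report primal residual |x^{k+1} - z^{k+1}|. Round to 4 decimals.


ADMM iteration with rho = 1.0, z^k = -0.0183, u^k = 0.4782
Step 1: x-update.
Minimize 6*x^2 + 10*x + (1.0/2)*(x + 0.0183 + 0.4782)^2
FOC: (2*6 + 1.0)*x = -10 + 1.0*(-0.0183 - 0.4782)
x^{k+1} = -0.8074
Step 2: z-update.
Minimize 6*z^2 - 1*z + (1.0/2)*(-0.8074 - z + 0.4782)^2
FOC: (2*6 + 1.0)*z = 1 + 1.0*(-0.8074 + 0.4782)
z^{k+1} = 0.0516
Step 3: u-update.
u^{k+1} = 0.4782 - 0.8074 - 0.0516 = -0.3808
Step 4: Primal residual = |-0.8074 - 0.0516| = 0.859


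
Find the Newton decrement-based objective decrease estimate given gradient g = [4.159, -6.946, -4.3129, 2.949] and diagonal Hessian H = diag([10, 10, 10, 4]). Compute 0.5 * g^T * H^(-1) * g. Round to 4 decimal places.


Step 1: H is diagonal, so H^(-1) * g = [0.4159, -0.6946, -0.4313, 0.7373].
Step 2: g^T H^(-1) g = sum_i g_i^2 / H_ii
  = (4.159)^2/10 + (-6.946)^2/10 + (-4.3129)^2/10 + (2.949)^2/4
  = 1.7297 + 4.8247 + 1.8601 + 2.1742 = 10.5887
Step 3: Objective decrease = 0.5 * g^T H^(-1) g = 5.2943


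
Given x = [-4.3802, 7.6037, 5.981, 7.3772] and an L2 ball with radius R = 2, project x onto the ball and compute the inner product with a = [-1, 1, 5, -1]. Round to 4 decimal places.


Step 1: Compute ||x|| (intermediates to 6 decimals).
||x|| = sqrt((-4.3802)^2 + 7.6037^2 + 5.981^2 + 7.3772^2) = 12.930501
Step 2: Project.
Since ||x|| > R, scale = R/||x|| = 2/12.930501 = 0.154673, proj(x) = scale * x
proj(x) = [-0.677499, 1.176087, 0.925099, 1.141054]
Step 3: Dot product.
a^T * proj(x) = -1*(-0.677499) + 1*1.176087 + 5*0.925099 - 1*1.141054 = 5.338


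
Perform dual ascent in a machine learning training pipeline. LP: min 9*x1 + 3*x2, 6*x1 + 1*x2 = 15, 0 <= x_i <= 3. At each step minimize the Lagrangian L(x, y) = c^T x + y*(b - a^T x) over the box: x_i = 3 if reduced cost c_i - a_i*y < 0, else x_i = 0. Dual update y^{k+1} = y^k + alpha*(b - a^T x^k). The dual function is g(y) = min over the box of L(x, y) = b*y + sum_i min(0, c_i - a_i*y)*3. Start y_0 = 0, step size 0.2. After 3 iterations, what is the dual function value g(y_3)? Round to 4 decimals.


Dual ascent for LP: min 9*x1 + 3*x2, 6*x1 + 1*x2 = 15, 0 <= x_i <= 3
Step 1: y^k = 0.0, reduced costs: (9.0, 3.0)
  x^k = (0.0, 0.0), subgradient = b - a^T x = 15.0
  y^{k+1} = 0.0 + 0.2*15.0 = 3.0
Step 2: y^k = 3.0, reduced costs: (-9.0, 0.0)
  x^k = (3.0, 0.0), subgradient = b - a^T x = -3.0
  y^{k+1} = 3.0 + 0.2*-3.0 = 2.4
Step 3: y^k = 2.4, reduced costs: (-5.4, 0.6)
  x^k = (3.0, 0.0), subgradient = b - a^T x = -3.0
  y^{k+1} = 2.4 + 0.2*-3.0 = 1.8
Dual objective at y_3 = 1.8: reduced costs (-1.8, 1.2), box minimizer x = (3.0, 0.0)
g(y_3) = b*y + (c1 - a1*y)*x1 + (c2 - a2*y)*x2 = 15*1.8 + (-1.8)*3.0 + 1.2*0.0 = 27.0 - 5.4 + 0.0 = 21.6


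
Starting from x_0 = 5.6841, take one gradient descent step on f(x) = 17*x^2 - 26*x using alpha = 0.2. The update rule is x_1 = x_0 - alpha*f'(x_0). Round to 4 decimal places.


We compute the gradient at x_0 and apply the update.
f'(x) = 34*x - 26
f'(5.6841) = 34*5.6841 - 26 = 167.2594
x_1 = 5.6841 - 0.2*167.2594 = -27.7678


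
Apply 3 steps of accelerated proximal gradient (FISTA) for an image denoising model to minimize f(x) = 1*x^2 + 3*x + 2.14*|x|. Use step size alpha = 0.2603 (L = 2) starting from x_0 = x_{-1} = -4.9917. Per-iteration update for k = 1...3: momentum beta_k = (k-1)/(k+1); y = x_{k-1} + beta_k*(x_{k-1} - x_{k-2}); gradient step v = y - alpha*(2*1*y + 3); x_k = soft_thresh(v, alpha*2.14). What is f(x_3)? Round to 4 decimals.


FISTA on f(x) = 1*x^2 + 3*x + 2.14*|x|
L = 2, alpha = 0.2603
Iteration 1: beta = 0.0, y = -4.9917 + 0.0*(-4.9917 + 4.9917) = -4.9917
  grad(y) = -6.9834, v = y - alpha*grad = -3.1739
  prox(v) = soft_thresh(-3.1739, 0.557) = -2.6169
Iteration 2: beta = 0.3333, y = -2.6169 + 0.3333*(-2.6169 + 4.9917) = -1.8253
  grad(y) = -0.6505, v = y - alpha*grad = -1.6559
  prox(v) = soft_thresh(-1.6559, 0.557) = -1.0989
Iteration 3: beta = 0.5, y = -1.0989 + 0.5*(-1.0989 + 2.6169) = -0.3399
  grad(y) = 2.3202, v = y - alpha*grad = -0.9438
  prox(v) = soft_thresh(-0.9438, 0.557) = -0.3868
f(x_3) = 1*(-0.3868)^2 + 3*(-0.3868) + 2.14*|-0.3868| = -0.183


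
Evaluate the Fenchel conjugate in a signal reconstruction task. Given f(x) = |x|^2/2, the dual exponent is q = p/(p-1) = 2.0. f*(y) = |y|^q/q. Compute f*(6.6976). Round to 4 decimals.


The conjugate exponent q satisfies 1/p + 1/q = 1.
p = 2, so q = 2/(2 - 1) = 2.0
|y|^q = 6.6976^2.0 = 44.8578
f*(6.6976) = 44.8578 / 2.0 = 22.4289


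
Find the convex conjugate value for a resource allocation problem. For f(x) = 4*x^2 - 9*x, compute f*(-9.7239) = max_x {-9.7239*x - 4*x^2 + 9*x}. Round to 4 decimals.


f*(y) = sup_x {y*x - a*x^2 - b*x} = sup_x {(y-b)*x - a*x^2}
FOC: (y - b) - 2a*x = 0 => x* = (y - b)/(2a)
x* = (-9.7239 + 9)/(2*4) = -0.0905
f*(-9.7239) = (y-b)^2/(4a) = (-9.7239 + 9)^2/(4*4)
= 0.524/16 = 0.0328


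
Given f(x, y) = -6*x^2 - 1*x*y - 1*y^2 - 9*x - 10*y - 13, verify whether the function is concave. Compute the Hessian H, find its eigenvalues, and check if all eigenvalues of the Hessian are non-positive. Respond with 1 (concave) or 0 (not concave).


The Hessian of f(x,y) = -6*x^2 - 1*x*y - 1*y^2 - 9*x - 10*y - 13 is:
H = [[-12, -1], [-1, -2]]
Trace = -12 - 2 = -14
Determinant = -12*-2 - (-1)^2 = 23
Discriminant = (-14)^2 - 4*23 = 104.0
Eigenvalues: lambda_1 = -12.099, lambda_2 = -1.901
The function is concave.

1


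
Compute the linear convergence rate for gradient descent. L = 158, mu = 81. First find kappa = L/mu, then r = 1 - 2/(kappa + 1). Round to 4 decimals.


Step 1: Compute the condition number.
kappa = L/mu = 158/81 = 1.9506
Step 2: Compute the convergence rate.
r = 1 - 2/(kappa + 1) = 1 - 2*mu/(L + mu) = (L - mu)/(L + mu) = 77/239 = 0.3222


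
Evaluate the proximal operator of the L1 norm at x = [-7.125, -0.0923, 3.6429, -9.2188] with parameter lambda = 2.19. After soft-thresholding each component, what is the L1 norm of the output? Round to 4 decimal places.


Soft-thresholding with lambda = 2.19:
prox(-7.125) = sign(-7.125)*max(|-7.125| - 2.19, 0) = -4.935
prox(-0.0923) = sign(-0.0923)*max(|-0.0923| - 2.19, 0) = 0.0
prox(3.6429) = sign(3.6429)*max(|3.6429| - 2.19, 0) = 1.4529
prox(-9.2188) = sign(-9.2188)*max(|-9.2188| - 2.19, 0) = -7.0288
prox(x) = [-4.935, 0.0, 1.4529, -7.0288]
||prox(x)||_1 = 4.935 + 0.0 + 1.4529 + 7.0288 = 13.4167


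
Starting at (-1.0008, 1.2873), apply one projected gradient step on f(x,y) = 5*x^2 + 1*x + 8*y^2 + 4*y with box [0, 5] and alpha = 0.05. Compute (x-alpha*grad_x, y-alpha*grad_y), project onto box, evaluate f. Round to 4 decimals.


Step 1: Compute gradient at (-1.0008, 1.2873).
grad_x = 2*5*-1.0008 + 1 = -9.008
grad_y = 2*8*1.2873 + 4 = 24.5968
Step 2: Gradient step.
x_raw = -1.0008 - 0.05*-9.008 = -0.5504
y_raw = 1.2873 - 0.05*24.5968 = 0.0575
Step 3: Project onto [0, 5].
x_proj = clip(-0.5504) = 0.0
y_proj = clip(0.0575) = 0.0575
Step 4: Evaluate f.
f(0.0, 0.0575) = 0.2563


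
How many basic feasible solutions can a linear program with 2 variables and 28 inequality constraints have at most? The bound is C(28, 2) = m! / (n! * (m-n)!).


Each vertex corresponds to some choice of n active constraints out of m, so the number of vertices is at most C(m, n) = m! / (n!(m-n)!).
m = 28, n = 2
Numerator: 28 * 27
Denominator: 2! = 2
C(28, 2) = 378


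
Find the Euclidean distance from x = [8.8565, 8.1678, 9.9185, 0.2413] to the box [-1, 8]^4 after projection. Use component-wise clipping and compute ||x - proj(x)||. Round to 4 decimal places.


Project each component onto [-1, 8].
clip(8.8565) = 8.0, clip(8.1678) = 8.0, clip(9.9185) = 8.0, clip(0.2413) = 0.2413
Projection = [8.0, 8.0, 8.0, 0.2413]
Squared diffs: [0.7336, 0.0282, 3.6806, 0.0]
Distance = sqrt(4.4424) = 2.1077


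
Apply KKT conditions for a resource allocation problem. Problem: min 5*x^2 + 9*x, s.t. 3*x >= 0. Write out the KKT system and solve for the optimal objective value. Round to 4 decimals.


Step 1: Try lambda = 0 (constraint inactive).
x_unc = -9/(2*5) = -0.9
Check: 3*-0.9 = -2.7 < 0 -- violated!
Step 2: Constraint must be active: 3*x = 0
x* = 0/3 = 0.0
lambda = (2*5*0.0 + 9)/3 = 3.0
Step 3: Compute optimal value.
f(x*) = 5*0.0^2 + 9*0.0 = 0.0


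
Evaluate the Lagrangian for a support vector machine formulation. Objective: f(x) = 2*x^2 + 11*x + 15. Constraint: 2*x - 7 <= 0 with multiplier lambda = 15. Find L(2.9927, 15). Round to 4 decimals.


Step 1: Evaluate f(x).
f(2.9927) = 2*2.9927^2 + 11*2.9927 + 15 = 65.8322
Step 2: Evaluate g(x).
g(2.9927) = 2*2.9927 - 7 = -1.0146
Step 3: Compute Lagrangian.
L = 65.8322 + 15*-1.0146 = 50.6132


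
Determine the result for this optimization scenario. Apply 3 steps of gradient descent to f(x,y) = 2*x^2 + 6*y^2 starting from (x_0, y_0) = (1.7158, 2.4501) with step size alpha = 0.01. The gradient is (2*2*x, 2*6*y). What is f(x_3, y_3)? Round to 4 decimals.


Gradient descent on f(x,y) = 2*x^2 + 6*y^2.
Starting point: (1.7158, 2.4501), alpha = 0.01
Step 1: grad_x = 2*2*1.7158 = 6.8632, grad_y = 2*6*2.4501 = 29.4012
  x_1 = 1.7158 - 0.01*6.8632 = 1.6472
  y_1 = 2.4501 - 0.01*29.4012 = 2.1561
Step 2: grad_x = 2*2*1.6472 = 6.5887, grad_y = 2*6*2.1561 = 25.8731
  x_2 = 1.6472 - 0.01*6.5887 = 1.5813
  y_2 = 2.1561 - 0.01*25.8731 = 1.8974
Step 3: grad_x = 2*2*1.5813 = 6.3251, grad_y = 2*6*1.8974 = 22.7683
  x_3 = 1.5813 - 0.01*6.3251 = 1.518
  y_3 = 1.8974 - 0.01*22.7683 = 1.6697
f(1.518, 1.6697) = 2*1.518^2 + 6*1.6697^2 = 21.3357


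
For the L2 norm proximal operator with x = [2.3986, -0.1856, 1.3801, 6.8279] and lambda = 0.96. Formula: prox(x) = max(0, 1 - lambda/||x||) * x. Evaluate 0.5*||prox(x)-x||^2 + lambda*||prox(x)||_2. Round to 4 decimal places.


Step 1: Compute ||x||.
||x|| = 7.3697
Step 2: Compute scaling factor.
scale = max(0, 1 - 0.96/7.3697) = 0.8697
Step 3: prox(x) = [2.0862, -0.1614, 1.2003, 5.9385]
||prox(x)|| = 6.4097
Step 4: Proximal objective.
0.5*||prox-x||^2 = 0.4608
lambda*||prox|| = 6.1533
Total = 6.6141


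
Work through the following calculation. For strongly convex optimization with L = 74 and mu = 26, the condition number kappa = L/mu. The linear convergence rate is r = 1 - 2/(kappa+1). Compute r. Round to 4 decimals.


Step 1: Compute the condition number.
kappa = L/mu = 74/26 = 2.8462
Step 2: Compute the convergence rate.
r = 1 - 2/(kappa + 1) = 1 - 2*mu/(L + mu) = (L - mu)/(L + mu) = 48/100 = 0.48


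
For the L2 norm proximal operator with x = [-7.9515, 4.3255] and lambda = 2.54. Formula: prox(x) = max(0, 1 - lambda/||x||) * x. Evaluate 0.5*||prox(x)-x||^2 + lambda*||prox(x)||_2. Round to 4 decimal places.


Step 1: Compute ||x||.
||x|| = 9.0519
Step 2: Compute scaling factor.
scale = max(0, 1 - 2.54/9.0519) = 0.7194
Step 3: prox(x) = [-5.7203, 3.1117]
||prox(x)|| = 6.5119
Step 4: Proximal objective.
0.5*||prox-x||^2 = 3.2258
lambda*||prox|| = 16.5402
Total = 19.7659


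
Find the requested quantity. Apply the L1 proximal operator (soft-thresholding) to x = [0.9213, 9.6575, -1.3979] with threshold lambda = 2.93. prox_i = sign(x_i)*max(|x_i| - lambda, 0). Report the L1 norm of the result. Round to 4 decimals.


Soft-thresholding with lambda = 2.93:
prox(0.9213) = sign(0.9213)*max(|0.9213| - 2.93, 0) = 0.0
prox(9.6575) = sign(9.6575)*max(|9.6575| - 2.93, 0) = 6.7275
prox(-1.3979) = sign(-1.3979)*max(|-1.3979| - 2.93, 0) = 0.0
prox(x) = [0.0, 6.7275, 0.0]
||prox(x)||_1 = 0.0 + 6.7275 + 0.0 = 6.7275
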